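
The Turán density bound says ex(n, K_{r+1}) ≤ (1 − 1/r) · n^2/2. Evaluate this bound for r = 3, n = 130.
Turán density bound = (2/3) · 130^2/2 = 16900/3 ≈ 5633.3333

Turán's theorem: ex(n, K_{r+1}) is achieved by the complete r-partite Turán graph T(n, r) with parts as balanced as possible, and is at most (1 − 1/r) · n^2/2. For r = 3, n = 130: the density bound is (2/3) · 16900/2 = 16900/3 ≈ 5633.3333. The integer-valued extremum is e(T(130, 3)) = 5633, which is strictly less than the density bound 16900/3 since 3 ∤ 130 (the parts of T(130, 3) cannot all be equal).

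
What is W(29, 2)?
W(29, 2) = 29 + 1 = 30

A 2-term AP is any pair of integers, so a monochromatic 2-AP exists iff some colour is used at least twice. With 29 colours, the colouring i ↦ i on {1, ..., 29} uses each colour once, avoiding any monochromatic pair, so W(29, 2) > 29. For {1, ..., 30}, pigeonhole forces two integers of the same colour, which form a monochromatic 2-AP. Hence W(29, 2) = 30.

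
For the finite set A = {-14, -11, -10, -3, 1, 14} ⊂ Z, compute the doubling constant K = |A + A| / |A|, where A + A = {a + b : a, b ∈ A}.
K = |A + A| / |A| = 20/6 = 10/3

Enumerate A + A = {a + b : a, b ∈ A}. With |A| = 6, there are |A|^2 = 36 ordered sum pairs; collecting distinct values, A + A = {-28, -25, -24, -22, -21, -20, -17, -14, -13, -10, -9, -6, -2, 0, 2, 3, 4, 11, 15, 28}, so |A + A| = 20. Thus K = 20/6 = 10/3. For comparison, the minimum possible |A + A| over all 6-element sets is 2·6 − 1 = 11 (so min K = 11/6), attained only by arithmetic progressions.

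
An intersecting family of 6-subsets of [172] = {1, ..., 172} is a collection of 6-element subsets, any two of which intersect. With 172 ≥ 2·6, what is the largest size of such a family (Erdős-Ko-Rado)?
max |F| = C(171, 5) = 1148619654

The Erdős-Ko-Rado theorem states: for n ≥ 2k, an intersecting family of k-subsets of an n-element set has size at most C(n − 1, k − 1), with equality for 'star' families {A ⊆ [n] : |A| = k, i ∈ A} (fix an element i). For n = 172, k = 6: C(171, 5) = 1148619654.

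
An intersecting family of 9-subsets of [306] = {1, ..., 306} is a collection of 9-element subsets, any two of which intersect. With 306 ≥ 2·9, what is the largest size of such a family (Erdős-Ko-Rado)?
max |F| = C(305, 8) = 1693080756996850

The Erdős-Ko-Rado theorem states: for n ≥ 2k, an intersecting family of k-subsets of an n-element set has size at most C(n − 1, k − 1), with equality for 'star' families {A ⊆ [n] : |A| = k, i ∈ A} (fix an element i). For n = 306, k = 9: C(305, 8) = 1693080756996850.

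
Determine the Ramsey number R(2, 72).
R(2, 72) = 72

R(2, k) = k for all k ≥ 2: in a 2-colouring of K_k, either some edge is red (a red K_2) or all edges are blue (a blue K_k). And K_{71} coloured all-blue has no blue K_72, so R(2, 72) > 71. Hence R(2, 72) = 72.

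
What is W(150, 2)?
W(150, 2) = 150 + 1 = 151

A 2-term AP is any pair of integers, so a monochromatic 2-AP exists iff some colour is used at least twice. With 150 colours, the colouring i ↦ i on {1, ..., 150} uses each colour once, avoiding any monochromatic pair, so W(150, 2) > 150. For {1, ..., 151}, pigeonhole forces two integers of the same colour, which form a monochromatic 2-AP. Hence W(150, 2) = 151.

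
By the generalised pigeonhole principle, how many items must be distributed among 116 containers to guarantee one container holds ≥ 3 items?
n = (3 − 1)·116 + 1 = 233

By the generalised pigeonhole principle, to guarantee some box contains ≥ r objects we need more than (r − 1) · k objects total. Threshold: n = (r − 1) · k + 1. With r = 3 and k = 116: n = 2 · 116 + 1 = 232 + 1 = 233. For n = 232 = 2 · 116, we can put exactly 2 objects in every box, avoiding 3 in any single one — so 233 is tight.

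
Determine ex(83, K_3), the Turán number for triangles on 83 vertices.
ex(83, K_3) = ⌊83^2/4⌋ = 1722

Mantel (1907): a triangle-free graph on n vertices has at most ⌊n^2/4⌋ edges, with equality for the complete bipartite graph K_{⌊n/2⌋, ⌈n/2⌉}. For n = 83: ⌊83^2/4⌋ = ⌊6889/4⌋ = 1722. The extremal graph is K_{41, 42}, which has 41·42 = 1722 edges.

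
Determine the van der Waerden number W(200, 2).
W(200, 2) = 200 + 1 = 201

A 2-term AP is any pair of integers, so a monochromatic 2-AP exists iff some colour is used at least twice. With 200 colours, the colouring i ↦ i on {1, ..., 200} uses each colour once, avoiding any monochromatic pair, so W(200, 2) > 200. For {1, ..., 201}, pigeonhole forces two integers of the same colour, which form a monochromatic 2-AP. Hence W(200, 2) = 201.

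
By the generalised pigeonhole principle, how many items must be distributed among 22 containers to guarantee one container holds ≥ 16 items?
n = (16 − 1)·22 + 1 = 331

By the generalised pigeonhole principle, to guarantee some box contains ≥ r objects we need more than (r − 1) · k objects total. Threshold: n = (r − 1) · k + 1. With r = 16 and k = 22: n = 15 · 22 + 1 = 330 + 1 = 331. For n = 330 = 15 · 22, we can put exactly 15 objects in every box, avoiding 16 in any single one — so 331 is tight.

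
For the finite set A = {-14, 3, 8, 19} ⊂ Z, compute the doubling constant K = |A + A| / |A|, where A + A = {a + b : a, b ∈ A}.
K = |A + A| / |A| = 10/4 = 5/2

Enumerate A + A = {a + b : a, b ∈ A}. With |A| = 4, there are |A|^2 = 16 ordered sum pairs; collecting distinct values, A + A = {-28, -11, -6, 5, 6, 11, 16, 22, 27, 38}, so |A + A| = 10. Thus K = 10/4 = 5/2. For comparison, the minimum possible |A + A| over all 4-element sets is 2·4 − 1 = 7 (so min K = 7/4), attained only by arithmetic progressions.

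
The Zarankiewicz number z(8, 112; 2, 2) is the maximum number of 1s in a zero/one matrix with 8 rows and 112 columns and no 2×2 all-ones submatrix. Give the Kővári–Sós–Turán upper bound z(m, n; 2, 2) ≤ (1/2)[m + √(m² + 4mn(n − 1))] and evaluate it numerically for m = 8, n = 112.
z(8, 112; 2, 2) ≤ (1/2)[8 + √(8² + 4·8·112·111)] = (1/2)[8 + √397888] = 319.3918

Kővári–Sós–Turán: let r_1, ..., r_8 be the row sums and z = Σ r_i the total number of 1s. Each pair of columns can share at most one row with both entries 1 (else a 2×2 all-ones block appears), so Σ_i C(r_i, 2) ≤ C(112, 2) = 6216. By convexity Σ_i C(r_i, 2) ≥ 8·C(z/8, 2) = z(z − 8)/(2·8), giving z² − 8z − 8·112·111 ≤ 0 and hence z ≤ (1/2)[8 + √(64 + 4·99456)] = (1/2)[8 + √397888] ≈ (1/2)(8 + 630.7836) = 319.3918.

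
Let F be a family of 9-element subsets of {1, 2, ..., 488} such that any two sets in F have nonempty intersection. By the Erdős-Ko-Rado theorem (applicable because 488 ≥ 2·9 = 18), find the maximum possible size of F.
max |F| = C(487, 8) = 74064874286480220

The Erdős-Ko-Rado theorem states: for n ≥ 2k, an intersecting family of k-subsets of an n-element set has size at most C(n − 1, k − 1), with equality for 'star' families {A ⊆ [n] : |A| = k, i ∈ A} (fix an element i). For n = 488, k = 9: C(487, 8) = 74064874286480220.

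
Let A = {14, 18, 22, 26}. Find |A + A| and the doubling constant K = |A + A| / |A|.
K = |A + A| / |A| = 7/4

Enumerate A + A = {a + b : a, b ∈ A}. With |A| = 4, there are |A|^2 = 16 ordered sum pairs; collecting distinct values, A + A = {28, 32, 36, 40, 44, 48, 52}, so |A + A| = 7. Thus K = 7/4. Here |A + A| = 2|A| − 1 = 7, the minimum possible — so K = 7/4 is minimal, which holds iff A is an arithmetic progression.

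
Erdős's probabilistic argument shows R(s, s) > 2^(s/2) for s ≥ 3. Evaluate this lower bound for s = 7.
2^(7/2) = 11.3137; so R(7, 7) > 11.3137

Colour each edge of K_n uniformly at random with red/blue. The expected number of monochromatic K_7 is C(n, 7) · 2 · 2^(−C(7,2)). If C(n, 7) · 2^(1 − C(7,2)) < 1, then with positive probability no monochromatic K_7 exists, so R(7, 7) > n. The standard estimate C(n, 7) ≤ n^7/7! shows this inequality holds whenever n ≤ 2^(7/2) (since 7! · 2^(C(7,2) − 1) > 2^(7^2/2) ≥ n^7). Hence R(7, 7) > 2^(7/2) = 11.3137.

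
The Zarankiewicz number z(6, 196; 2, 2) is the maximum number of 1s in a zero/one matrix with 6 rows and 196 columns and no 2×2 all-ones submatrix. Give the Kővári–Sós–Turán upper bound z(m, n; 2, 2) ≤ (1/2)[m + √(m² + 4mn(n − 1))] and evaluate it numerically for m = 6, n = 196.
z(6, 196; 2, 2) ≤ (1/2)[6 + √(6² + 4·6·196·195)] = (1/2)[6 + √917316] = 481.8831

Kővári–Sós–Turán: let r_1, ..., r_6 be the row sums and z = Σ r_i the total number of 1s. Each pair of columns can share at most one row with both entries 1 (else a 2×2 all-ones block appears), so Σ_i C(r_i, 2) ≤ C(196, 2) = 19110. By convexity Σ_i C(r_i, 2) ≥ 6·C(z/6, 2) = z(z − 6)/(2·6), giving z² − 6z − 6·196·195 ≤ 0 and hence z ≤ (1/2)[6 + √(36 + 4·229320)] = (1/2)[6 + √917316] ≈ (1/2)(6 + 957.7662) = 481.8831.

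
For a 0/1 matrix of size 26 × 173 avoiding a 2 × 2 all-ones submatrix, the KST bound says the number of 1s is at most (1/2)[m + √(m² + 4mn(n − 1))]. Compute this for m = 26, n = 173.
z(26, 173; 2, 2) ≤ (1/2)[26 + √(26² + 4·26·173·172)] = (1/2)[26 + √3095300] = 892.6732

Kővári–Sós–Turán: let r_1, ..., r_26 be the row sums and z = Σ r_i the total number of 1s. Each pair of columns can share at most one row with both entries 1 (else a 2×2 all-ones block appears), so Σ_i C(r_i, 2) ≤ C(173, 2) = 14878. By convexity Σ_i C(r_i, 2) ≥ 26·C(z/26, 2) = z(z − 26)/(2·26), giving z² − 26z − 26·173·172 ≤ 0 and hence z ≤ (1/2)[26 + √(676 + 4·773656)] = (1/2)[26 + √3095300] ≈ (1/2)(26 + 1759.3465) = 892.6732.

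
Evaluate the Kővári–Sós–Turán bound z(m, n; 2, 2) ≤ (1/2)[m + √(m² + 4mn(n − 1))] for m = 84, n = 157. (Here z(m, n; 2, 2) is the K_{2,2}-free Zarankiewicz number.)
z(84, 157; 2, 2) ≤ (1/2)[84 + √(84² + 4·84·157·156)] = (1/2)[84 + √8236368] = 1476.9537

Kővári–Sós–Turán: let r_1, ..., r_84 be the row sums and z = Σ r_i the total number of 1s. Each pair of columns can share at most one row with both entries 1 (else a 2×2 all-ones block appears), so Σ_i C(r_i, 2) ≤ C(157, 2) = 12246. By convexity Σ_i C(r_i, 2) ≥ 84·C(z/84, 2) = z(z − 84)/(2·84), giving z² − 84z − 84·157·156 ≤ 0 and hence z ≤ (1/2)[84 + √(7056 + 4·2057328)] = (1/2)[84 + √8236368] ≈ (1/2)(84 + 2869.9073) = 1476.9537.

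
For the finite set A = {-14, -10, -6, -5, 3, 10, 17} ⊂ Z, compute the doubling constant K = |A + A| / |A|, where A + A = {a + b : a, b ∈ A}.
K = |A + A| / |A| = 25/7

Enumerate A + A = {a + b : a, b ∈ A}. With |A| = 7, there are |A|^2 = 49 ordered sum pairs; collecting distinct values, A + A = {-28, -24, -20, -19, -16, -15, -12, -11, -10, -7, -4, -3, -2, 0, 3, 4, 5, 6, 7, 11, 12, 13, 20, 27, 34}, so |A + A| = 25. Thus K = 25/7. For comparison, the minimum possible |A + A| over all 7-element sets is 2·7 − 1 = 13 (so min K = 13/7), attained only by arithmetic progressions.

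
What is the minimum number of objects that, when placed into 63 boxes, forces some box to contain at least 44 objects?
n = (44 − 1)·63 + 1 = 2710

By the generalised pigeonhole principle, to guarantee some box contains ≥ r objects we need more than (r − 1) · k objects total. Threshold: n = (r − 1) · k + 1. With r = 44 and k = 63: n = 43 · 63 + 1 = 2709 + 1 = 2710. For n = 2709 = 43 · 63, we can put exactly 43 objects in every box, avoiding 44 in any single one — so 2710 is tight.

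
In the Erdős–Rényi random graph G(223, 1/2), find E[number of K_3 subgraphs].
E[# K_3] = C(223, 3) · (1/2)^C(3, 2) = 1823471 / 2^3 = 227933.875

For each 3-subset S of vertices (there are C(223, 3) = 1823471 such S), let X_S = 1 if S induces a K_3 (all C(3, 2) = 3 edges present). Then P(X_S = 1) = (1/2)^3 = 1/8. By linearity of expectation, E[# K_3] = C(223, 3) · (1/2)^3 = 1823471 / 8 = 227933.875.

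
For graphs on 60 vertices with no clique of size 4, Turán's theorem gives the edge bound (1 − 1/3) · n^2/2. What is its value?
Turán density bound = (2/3) · 60^2/2 = 1200

Turán's theorem: ex(n, K_{r+1}) is achieved by the complete r-partite Turán graph T(n, r) with parts as balanced as possible, and is at most (1 − 1/r) · n^2/2. For r = 3, n = 60: the density bound is (2/3) · 3600/2 = 1200. Since 3 ∣ 60, the Turán graph T(60, 3) has parts of equal size 20, and its edge count e(T(60, 3)) = 1200 attains the density bound exactly.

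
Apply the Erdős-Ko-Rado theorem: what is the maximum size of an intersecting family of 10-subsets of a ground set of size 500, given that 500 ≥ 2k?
max |F| = C(499, 9) = 4916211776037821974

The Erdős-Ko-Rado theorem states: for n ≥ 2k, an intersecting family of k-subsets of an n-element set has size at most C(n − 1, k − 1), with equality for 'star' families {A ⊆ [n] : |A| = k, i ∈ A} (fix an element i). For n = 500, k = 10: C(499, 9) = 4916211776037821974.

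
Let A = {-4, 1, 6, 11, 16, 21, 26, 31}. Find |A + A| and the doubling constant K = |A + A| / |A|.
K = |A + A| / |A| = 15/8

Enumerate A + A = {a + b : a, b ∈ A}. With |A| = 8, there are |A|^2 = 64 ordered sum pairs; collecting distinct values, A + A = {-8, -3, 2, 7, 12, 17, 22, 27, 32, 37, 42, 47, 52, 57, 62}, so |A + A| = 15. Thus K = 15/8. Here |A + A| = 2|A| − 1 = 15, the minimum possible — so K = 15/8 is minimal, which holds iff A is an arithmetic progression.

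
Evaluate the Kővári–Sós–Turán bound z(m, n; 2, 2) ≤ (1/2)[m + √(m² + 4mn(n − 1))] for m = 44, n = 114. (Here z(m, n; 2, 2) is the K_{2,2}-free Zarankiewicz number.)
z(44, 114; 2, 2) ≤ (1/2)[44 + √(44² + 4·44·114·113)] = (1/2)[44 + √2269168] = 775.1879

Kővári–Sós–Turán: let r_1, ..., r_44 be the row sums and z = Σ r_i the total number of 1s. Each pair of columns can share at most one row with both entries 1 (else a 2×2 all-ones block appears), so Σ_i C(r_i, 2) ≤ C(114, 2) = 6441. By convexity Σ_i C(r_i, 2) ≥ 44·C(z/44, 2) = z(z − 44)/(2·44), giving z² − 44z − 44·114·113 ≤ 0 and hence z ≤ (1/2)[44 + √(1936 + 4·566808)] = (1/2)[44 + √2269168] ≈ (1/2)(44 + 1506.3758) = 775.1879.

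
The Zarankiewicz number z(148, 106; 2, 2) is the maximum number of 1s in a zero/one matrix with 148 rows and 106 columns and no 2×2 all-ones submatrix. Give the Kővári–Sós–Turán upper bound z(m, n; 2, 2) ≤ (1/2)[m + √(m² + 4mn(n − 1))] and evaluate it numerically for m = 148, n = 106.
z(148, 106; 2, 2) ≤ (1/2)[148 + √(148² + 4·148·106·105)] = (1/2)[148 + √6610864] = 1359.58

Kővári–Sós–Turán: let r_1, ..., r_148 be the row sums and z = Σ r_i the total number of 1s. Each pair of columns can share at most one row with both entries 1 (else a 2×2 all-ones block appears), so Σ_i C(r_i, 2) ≤ C(106, 2) = 5565. By convexity Σ_i C(r_i, 2) ≥ 148·C(z/148, 2) = z(z − 148)/(2·148), giving z² − 148z − 148·106·105 ≤ 0 and hence z ≤ (1/2)[148 + √(21904 + 4·1647240)] = (1/2)[148 + √6610864] ≈ (1/2)(148 + 2571.16) = 1359.58.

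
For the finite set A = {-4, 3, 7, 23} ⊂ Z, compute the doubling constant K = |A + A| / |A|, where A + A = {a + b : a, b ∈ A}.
K = |A + A| / |A| = 10/4 = 5/2

Enumerate A + A = {a + b : a, b ∈ A}. With |A| = 4, there are |A|^2 = 16 ordered sum pairs; collecting distinct values, A + A = {-8, -1, 3, 6, 10, 14, 19, 26, 30, 46}, so |A + A| = 10. Thus K = 10/4 = 5/2. For comparison, the minimum possible |A + A| over all 4-element sets is 2·4 − 1 = 7 (so min K = 7/4), attained only by arithmetic progressions.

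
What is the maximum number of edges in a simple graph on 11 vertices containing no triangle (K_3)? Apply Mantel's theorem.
ex(11, K_3) = ⌊11^2/4⌋ = 30

Mantel (1907): a triangle-free graph on n vertices has at most ⌊n^2/4⌋ edges, with equality for the complete bipartite graph K_{⌊n/2⌋, ⌈n/2⌉}. For n = 11: ⌊11^2/4⌋ = ⌊121/4⌋ = 30. The extremal graph is K_{5, 6}, which has 5·6 = 30 edges.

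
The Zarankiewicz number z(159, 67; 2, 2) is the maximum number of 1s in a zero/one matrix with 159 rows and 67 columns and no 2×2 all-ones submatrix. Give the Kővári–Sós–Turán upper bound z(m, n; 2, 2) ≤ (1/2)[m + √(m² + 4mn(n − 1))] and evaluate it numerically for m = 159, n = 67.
z(159, 67; 2, 2) ≤ (1/2)[159 + √(159² + 4·159·67·66)] = (1/2)[159 + √2837673] = 921.7697

Kővári–Sós–Turán: let r_1, ..., r_159 be the row sums and z = Σ r_i the total number of 1s. Each pair of columns can share at most one row with both entries 1 (else a 2×2 all-ones block appears), so Σ_i C(r_i, 2) ≤ C(67, 2) = 2211. By convexity Σ_i C(r_i, 2) ≥ 159·C(z/159, 2) = z(z − 159)/(2·159), giving z² − 159z − 159·67·66 ≤ 0 and hence z ≤ (1/2)[159 + √(25281 + 4·703098)] = (1/2)[159 + √2837673] ≈ (1/2)(159 + 1684.5394) = 921.7697.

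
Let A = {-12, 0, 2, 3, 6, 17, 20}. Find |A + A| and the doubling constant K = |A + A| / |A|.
K = |A + A| / |A| = 23/7

Enumerate A + A = {a + b : a, b ∈ A}. With |A| = 7, there are |A|^2 = 49 ordered sum pairs; collecting distinct values, A + A = {-24, -12, -10, -9, -6, 0, 2, 3, 4, 5, 6, 8, 9, 12, 17, 19, 20, 22, 23, 26, 34, 37, 40}, so |A + A| = 23. Thus K = 23/7. For comparison, the minimum possible |A + A| over all 7-element sets is 2·7 − 1 = 13 (so min K = 13/7), attained only by arithmetic progressions.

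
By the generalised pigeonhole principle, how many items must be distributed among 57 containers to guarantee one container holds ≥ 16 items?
n = (16 − 1)·57 + 1 = 856

By the generalised pigeonhole principle, to guarantee some box contains ≥ r objects we need more than (r − 1) · k objects total. Threshold: n = (r − 1) · k + 1. With r = 16 and k = 57: n = 15 · 57 + 1 = 855 + 1 = 856. For n = 855 = 15 · 57, we can put exactly 15 objects in every box, avoiding 16 in any single one — so 856 is tight.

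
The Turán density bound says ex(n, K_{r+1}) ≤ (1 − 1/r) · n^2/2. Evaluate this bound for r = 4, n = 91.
Turán density bound = (3/4) · 91^2/2 = 24843/8 ≈ 3105.375

Turán's theorem: ex(n, K_{r+1}) is achieved by the complete r-partite Turán graph T(n, r) with parts as balanced as possible, and is at most (1 − 1/r) · n^2/2. For r = 4, n = 91: the density bound is (3/4) · 8281/2 = 24843/8 ≈ 3105.375. The integer-valued extremum is e(T(91, 4)) = 3105, which is strictly less than the density bound 24843/8 since 4 ∤ 91 (the parts of T(91, 4) cannot all be equal).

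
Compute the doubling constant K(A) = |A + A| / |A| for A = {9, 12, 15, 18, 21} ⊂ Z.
K = |A + A| / |A| = 9/5

Enumerate A + A = {a + b : a, b ∈ A}. With |A| = 5, there are |A|^2 = 25 ordered sum pairs; collecting distinct values, A + A = {18, 21, 24, 27, 30, 33, 36, 39, 42}, so |A + A| = 9. Thus K = 9/5. Here |A + A| = 2|A| − 1 = 9, the minimum possible — so K = 9/5 is minimal, which holds iff A is an arithmetic progression.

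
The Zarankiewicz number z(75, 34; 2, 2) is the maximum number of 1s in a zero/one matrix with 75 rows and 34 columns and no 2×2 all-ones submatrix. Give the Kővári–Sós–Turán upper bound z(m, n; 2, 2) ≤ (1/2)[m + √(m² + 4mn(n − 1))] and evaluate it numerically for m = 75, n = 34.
z(75, 34; 2, 2) ≤ (1/2)[75 + √(75² + 4·75·34·33)] = (1/2)[75 + √342225] = 330

Kővári–Sós–Turán: let r_1, ..., r_75 be the row sums and z = Σ r_i the total number of 1s. Each pair of columns can share at most one row with both entries 1 (else a 2×2 all-ones block appears), so Σ_i C(r_i, 2) ≤ C(34, 2) = 561. By convexity Σ_i C(r_i, 2) ≥ 75·C(z/75, 2) = z(z − 75)/(2·75), giving z² − 75z − 75·34·33 ≤ 0 and hence z ≤ (1/2)[75 + √(5625 + 4·84150)] = (1/2)[75 + √342225] ≈ (1/2)(75 + 585) = 330.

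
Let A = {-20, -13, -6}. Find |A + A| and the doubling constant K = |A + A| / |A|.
K = |A + A| / |A| = 5/3

Enumerate A + A = {a + b : a, b ∈ A}. With |A| = 3, there are |A|^2 = 9 ordered sum pairs; collecting distinct values, A + A = {-40, -33, -26, -19, -12}, so |A + A| = 5. Thus K = 5/3. Here |A + A| = 2|A| − 1 = 5, the minimum possible — so K = 5/3 is minimal, which holds iff A is an arithmetic progression.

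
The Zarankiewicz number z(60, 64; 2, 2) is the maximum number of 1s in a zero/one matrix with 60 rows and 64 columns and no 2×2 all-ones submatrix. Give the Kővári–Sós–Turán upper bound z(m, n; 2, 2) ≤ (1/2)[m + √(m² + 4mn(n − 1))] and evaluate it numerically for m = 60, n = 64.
z(60, 64; 2, 2) ≤ (1/2)[60 + √(60² + 4·60·64·63)] = (1/2)[60 + √971280] = 522.7677

Kővári–Sós–Turán: let r_1, ..., r_60 be the row sums and z = Σ r_i the total number of 1s. Each pair of columns can share at most one row with both entries 1 (else a 2×2 all-ones block appears), so Σ_i C(r_i, 2) ≤ C(64, 2) = 2016. By convexity Σ_i C(r_i, 2) ≥ 60·C(z/60, 2) = z(z − 60)/(2·60), giving z² − 60z − 60·64·63 ≤ 0 and hence z ≤ (1/2)[60 + √(3600 + 4·241920)] = (1/2)[60 + √971280] ≈ (1/2)(60 + 985.5354) = 522.7677.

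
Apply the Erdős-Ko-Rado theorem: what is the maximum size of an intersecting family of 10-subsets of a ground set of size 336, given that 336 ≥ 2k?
max |F| = C(335, 9) = 131392321542164485

The Erdős-Ko-Rado theorem states: for n ≥ 2k, an intersecting family of k-subsets of an n-element set has size at most C(n − 1, k − 1), with equality for 'star' families {A ⊆ [n] : |A| = k, i ∈ A} (fix an element i). For n = 336, k = 10: C(335, 9) = 131392321542164485.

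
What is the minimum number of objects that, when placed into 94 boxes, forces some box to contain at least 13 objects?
n = (13 − 1)·94 + 1 = 1129

By the generalised pigeonhole principle, to guarantee some box contains ≥ r objects we need more than (r − 1) · k objects total. Threshold: n = (r − 1) · k + 1. With r = 13 and k = 94: n = 12 · 94 + 1 = 1128 + 1 = 1129. For n = 1128 = 12 · 94, we can put exactly 12 objects in every box, avoiding 13 in any single one — so 1129 is tight.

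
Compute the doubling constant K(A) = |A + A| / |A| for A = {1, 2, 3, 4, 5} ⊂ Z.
K = |A + A| / |A| = 9/5

Enumerate A + A = {a + b : a, b ∈ A}. With |A| = 5, there are |A|^2 = 25 ordered sum pairs; collecting distinct values, A + A = {2, 3, 4, 5, 6, 7, 8, 9, 10}, so |A + A| = 9. Thus K = 9/5. Here |A + A| = 2|A| − 1 = 9, the minimum possible — so K = 9/5 is minimal, which holds iff A is an arithmetic progression.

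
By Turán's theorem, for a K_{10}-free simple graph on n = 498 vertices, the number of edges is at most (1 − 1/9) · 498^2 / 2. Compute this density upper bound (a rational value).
Turán density bound = (8/9) · 498^2/2 = 110224

Turán's theorem: ex(n, K_{r+1}) is achieved by the complete r-partite Turán graph T(n, r) with parts as balanced as possible, and is at most (1 − 1/r) · n^2/2. For r = 9, n = 498: the density bound is (8/9) · 248004/2 = 110224. The integer-valued extremum is e(T(498, 9)) = 110223, which is strictly less than the density bound 110224 since 9 ∤ 498 (the parts of T(498, 9) cannot all be equal).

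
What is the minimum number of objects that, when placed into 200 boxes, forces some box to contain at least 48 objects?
n = (48 − 1)·200 + 1 = 9401

By the generalised pigeonhole principle, to guarantee some box contains ≥ r objects we need more than (r − 1) · k objects total. Threshold: n = (r − 1) · k + 1. With r = 48 and k = 200: n = 47 · 200 + 1 = 9400 + 1 = 9401. For n = 9400 = 47 · 200, we can put exactly 47 objects in every box, avoiding 48 in any single one — so 9401 is tight.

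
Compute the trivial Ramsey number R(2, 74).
R(2, 74) = 74

R(2, k) = k for all k ≥ 2: in a 2-colouring of K_k, either some edge is red (a red K_2) or all edges are blue (a blue K_k). And K_{73} coloured all-blue has no blue K_74, so R(2, 74) > 73. Hence R(2, 74) = 74.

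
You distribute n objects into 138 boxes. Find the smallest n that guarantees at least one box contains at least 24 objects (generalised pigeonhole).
n = (24 − 1)·138 + 1 = 3175

By the generalised pigeonhole principle, to guarantee some box contains ≥ r objects we need more than (r − 1) · k objects total. Threshold: n = (r − 1) · k + 1. With r = 24 and k = 138: n = 23 · 138 + 1 = 3174 + 1 = 3175. For n = 3174 = 23 · 138, we can put exactly 23 objects in every box, avoiding 24 in any single one — so 3175 is tight.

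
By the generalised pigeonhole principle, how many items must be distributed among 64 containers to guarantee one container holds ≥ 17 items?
n = (17 − 1)·64 + 1 = 1025

By the generalised pigeonhole principle, to guarantee some box contains ≥ r objects we need more than (r − 1) · k objects total. Threshold: n = (r − 1) · k + 1. With r = 17 and k = 64: n = 16 · 64 + 1 = 1024 + 1 = 1025. For n = 1024 = 16 · 64, we can put exactly 16 objects in every box, avoiding 17 in any single one — so 1025 is tight.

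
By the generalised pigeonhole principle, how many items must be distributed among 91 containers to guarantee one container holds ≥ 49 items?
n = (49 − 1)·91 + 1 = 4369

By the generalised pigeonhole principle, to guarantee some box contains ≥ r objects we need more than (r − 1) · k objects total. Threshold: n = (r − 1) · k + 1. With r = 49 and k = 91: n = 48 · 91 + 1 = 4368 + 1 = 4369. For n = 4368 = 48 · 91, we can put exactly 48 objects in every box, avoiding 49 in any single one — so 4369 is tight.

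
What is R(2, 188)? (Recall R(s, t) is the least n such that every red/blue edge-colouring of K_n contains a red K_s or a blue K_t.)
R(2, 188) = 188

R(2, k) = k for all k ≥ 2: in a 2-colouring of K_k, either some edge is red (a red K_2) or all edges are blue (a blue K_k). And K_{187} coloured all-blue has no blue K_188, so R(2, 188) > 187. Hence R(2, 188) = 188.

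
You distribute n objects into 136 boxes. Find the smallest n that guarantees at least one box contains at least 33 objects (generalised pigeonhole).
n = (33 − 1)·136 + 1 = 4353

By the generalised pigeonhole principle, to guarantee some box contains ≥ r objects we need more than (r − 1) · k objects total. Threshold: n = (r − 1) · k + 1. With r = 33 and k = 136: n = 32 · 136 + 1 = 4352 + 1 = 4353. For n = 4352 = 32 · 136, we can put exactly 32 objects in every box, avoiding 33 in any single one — so 4353 is tight.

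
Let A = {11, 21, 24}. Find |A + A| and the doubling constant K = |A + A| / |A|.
K = |A + A| / |A| = 6/3 = 2

Enumerate A + A = {a + b : a, b ∈ A}. With |A| = 3, there are |A|^2 = 9 ordered sum pairs; collecting distinct values, A + A = {22, 32, 35, 42, 45, 48}, so |A + A| = 6. Thus K = 6/3 = 2. For comparison, the minimum possible |A + A| over all 3-element sets is 2·3 − 1 = 5 (so min K = 5/3), attained only by arithmetic progressions.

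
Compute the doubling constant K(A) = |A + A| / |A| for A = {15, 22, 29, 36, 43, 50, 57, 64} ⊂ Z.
K = |A + A| / |A| = 15/8

Enumerate A + A = {a + b : a, b ∈ A}. With |A| = 8, there are |A|^2 = 64 ordered sum pairs; collecting distinct values, A + A = {30, 37, 44, 51, 58, 65, 72, 79, 86, 93, 100, 107, 114, 121, 128}, so |A + A| = 15. Thus K = 15/8. Here |A + A| = 2|A| − 1 = 15, the minimum possible — so K = 15/8 is minimal, which holds iff A is an arithmetic progression.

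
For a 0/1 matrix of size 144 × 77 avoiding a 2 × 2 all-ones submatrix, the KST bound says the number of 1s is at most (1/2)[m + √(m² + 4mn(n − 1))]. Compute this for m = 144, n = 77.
z(144, 77; 2, 2) ≤ (1/2)[144 + √(144² + 4·144·77·76)] = (1/2)[144 + √3391488] = 992.7997

Kővári–Sós–Turán: let r_1, ..., r_144 be the row sums and z = Σ r_i the total number of 1s. Each pair of columns can share at most one row with both entries 1 (else a 2×2 all-ones block appears), so Σ_i C(r_i, 2) ≤ C(77, 2) = 2926. By convexity Σ_i C(r_i, 2) ≥ 144·C(z/144, 2) = z(z − 144)/(2·144), giving z² − 144z − 144·77·76 ≤ 0 and hence z ≤ (1/2)[144 + √(20736 + 4·842688)] = (1/2)[144 + √3391488] ≈ (1/2)(144 + 1841.5993) = 992.7997.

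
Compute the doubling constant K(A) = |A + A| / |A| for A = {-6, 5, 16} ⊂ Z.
K = |A + A| / |A| = 5/3

Enumerate A + A = {a + b : a, b ∈ A}. With |A| = 3, there are |A|^2 = 9 ordered sum pairs; collecting distinct values, A + A = {-12, -1, 10, 21, 32}, so |A + A| = 5. Thus K = 5/3. Here |A + A| = 2|A| − 1 = 5, the minimum possible — so K = 5/3 is minimal, which holds iff A is an arithmetic progression.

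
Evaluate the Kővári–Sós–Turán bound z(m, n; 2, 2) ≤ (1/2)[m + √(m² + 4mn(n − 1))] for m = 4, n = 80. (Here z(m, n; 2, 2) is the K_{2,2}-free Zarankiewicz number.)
z(4, 80; 2, 2) ≤ (1/2)[4 + √(4² + 4·4·80·79)] = (1/2)[4 + √101136] = 161.0094

Kővári–Sós–Turán: let r_1, ..., r_4 be the row sums and z = Σ r_i the total number of 1s. Each pair of columns can share at most one row with both entries 1 (else a 2×2 all-ones block appears), so Σ_i C(r_i, 2) ≤ C(80, 2) = 3160. By convexity Σ_i C(r_i, 2) ≥ 4·C(z/4, 2) = z(z − 4)/(2·4), giving z² − 4z − 4·80·79 ≤ 0 and hence z ≤ (1/2)[4 + √(16 + 4·25280)] = (1/2)[4 + √101136] ≈ (1/2)(4 + 318.0189) = 161.0094.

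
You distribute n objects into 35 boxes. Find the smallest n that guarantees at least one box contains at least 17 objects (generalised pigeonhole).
n = (17 − 1)·35 + 1 = 561

By the generalised pigeonhole principle, to guarantee some box contains ≥ r objects we need more than (r − 1) · k objects total. Threshold: n = (r − 1) · k + 1. With r = 17 and k = 35: n = 16 · 35 + 1 = 560 + 1 = 561. For n = 560 = 16 · 35, we can put exactly 16 objects in every box, avoiding 17 in any single one — so 561 is tight.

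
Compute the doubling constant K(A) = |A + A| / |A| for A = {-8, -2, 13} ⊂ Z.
K = |A + A| / |A| = 6/3 = 2

Enumerate A + A = {a + b : a, b ∈ A}. With |A| = 3, there are |A|^2 = 9 ordered sum pairs; collecting distinct values, A + A = {-16, -10, -4, 5, 11, 26}, so |A + A| = 6. Thus K = 6/3 = 2. For comparison, the minimum possible |A + A| over all 3-element sets is 2·3 − 1 = 5 (so min K = 5/3), attained only by arithmetic progressions.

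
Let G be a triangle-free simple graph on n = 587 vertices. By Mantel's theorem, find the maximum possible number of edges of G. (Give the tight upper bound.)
ex(587, K_3) = ⌊587^2/4⌋ = 86142

Mantel (1907): a triangle-free graph on n vertices has at most ⌊n^2/4⌋ edges, with equality for the complete bipartite graph K_{⌊n/2⌋, ⌈n/2⌉}. For n = 587: ⌊587^2/4⌋ = ⌊344569/4⌋ = 86142. The extremal graph is K_{293, 294}, which has 293·294 = 86142 edges.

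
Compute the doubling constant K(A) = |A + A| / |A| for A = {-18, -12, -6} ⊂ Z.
K = |A + A| / |A| = 5/3

Enumerate A + A = {a + b : a, b ∈ A}. With |A| = 3, there are |A|^2 = 9 ordered sum pairs; collecting distinct values, A + A = {-36, -30, -24, -18, -12}, so |A + A| = 5. Thus K = 5/3. Here |A + A| = 2|A| − 1 = 5, the minimum possible — so K = 5/3 is minimal, which holds iff A is an arithmetic progression.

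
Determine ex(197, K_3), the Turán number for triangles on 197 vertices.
ex(197, K_3) = ⌊197^2/4⌋ = 9702

Mantel (1907): a triangle-free graph on n vertices has at most ⌊n^2/4⌋ edges, with equality for the complete bipartite graph K_{⌊n/2⌋, ⌈n/2⌉}. For n = 197: ⌊197^2/4⌋ = ⌊38809/4⌋ = 9702. The extremal graph is K_{98, 99}, which has 98·99 = 9702 edges.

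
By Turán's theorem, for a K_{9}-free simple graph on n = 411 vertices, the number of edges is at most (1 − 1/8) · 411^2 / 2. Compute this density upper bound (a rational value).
Turán density bound = (7/8) · 411^2/2 = 1182447/16 ≈ 73902.9375

Turán's theorem: ex(n, K_{r+1}) is achieved by the complete r-partite Turán graph T(n, r) with parts as balanced as possible, and is at most (1 − 1/r) · n^2/2. For r = 8, n = 411: the density bound is (7/8) · 168921/2 = 1182447/16 ≈ 73902.9375. The integer-valued extremum is e(T(411, 8)) = 73902, which is strictly less than the density bound 1182447/16 since 8 ∤ 411 (the parts of T(411, 8) cannot all be equal).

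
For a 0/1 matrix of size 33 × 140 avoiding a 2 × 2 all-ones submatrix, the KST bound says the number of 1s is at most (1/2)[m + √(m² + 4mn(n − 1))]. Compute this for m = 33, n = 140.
z(33, 140; 2, 2) ≤ (1/2)[33 + √(33² + 4·33·140·139)] = (1/2)[33 + √2569809] = 818.0312

Kővári–Sós–Turán: let r_1, ..., r_33 be the row sums and z = Σ r_i the total number of 1s. Each pair of columns can share at most one row with both entries 1 (else a 2×2 all-ones block appears), so Σ_i C(r_i, 2) ≤ C(140, 2) = 9730. By convexity Σ_i C(r_i, 2) ≥ 33·C(z/33, 2) = z(z − 33)/(2·33), giving z² − 33z − 33·140·139 ≤ 0 and hence z ≤ (1/2)[33 + √(1089 + 4·642180)] = (1/2)[33 + √2569809] ≈ (1/2)(33 + 1603.0624) = 818.0312.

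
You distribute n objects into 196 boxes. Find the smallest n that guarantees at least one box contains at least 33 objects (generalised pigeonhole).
n = (33 − 1)·196 + 1 = 6273

By the generalised pigeonhole principle, to guarantee some box contains ≥ r objects we need more than (r − 1) · k objects total. Threshold: n = (r − 1) · k + 1. With r = 33 and k = 196: n = 32 · 196 + 1 = 6272 + 1 = 6273. For n = 6272 = 32 · 196, we can put exactly 32 objects in every box, avoiding 33 in any single one — so 6273 is tight.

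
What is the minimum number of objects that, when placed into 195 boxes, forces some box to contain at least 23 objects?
n = (23 − 1)·195 + 1 = 4291

By the generalised pigeonhole principle, to guarantee some box contains ≥ r objects we need more than (r − 1) · k objects total. Threshold: n = (r − 1) · k + 1. With r = 23 and k = 195: n = 22 · 195 + 1 = 4290 + 1 = 4291. For n = 4290 = 22 · 195, we can put exactly 22 objects in every box, avoiding 23 in any single one — so 4291 is tight.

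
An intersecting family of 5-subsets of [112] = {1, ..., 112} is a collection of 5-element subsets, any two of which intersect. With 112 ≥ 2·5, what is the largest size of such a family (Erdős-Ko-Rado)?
max |F| = C(111, 4) = 5989005

Erdős-Ko-Rado (1961): when n ≥ 2k, max |F| = C(n−1, k−1). The bound is attained by the star {A : i ∈ A} for any fixed i ∈ [n]. Here C(112−1, 5−1) = C(111, 4) = 5989005.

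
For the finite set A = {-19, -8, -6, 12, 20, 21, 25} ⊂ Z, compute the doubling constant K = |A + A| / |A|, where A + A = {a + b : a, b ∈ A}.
K = |A + A| / |A| = 27/7

Enumerate A + A = {a + b : a, b ∈ A}. With |A| = 7, there are |A|^2 = 49 ordered sum pairs; collecting distinct values, A + A = {-38, -27, -25, -16, -14, -12, -7, 1, 2, 4, 6, 12, 13, 14, 15, 17, 19, 24, 32, 33, 37, 40, 41, 42, 45, 46, 50}, so |A + A| = 27. Thus K = 27/7. For comparison, the minimum possible |A + A| over all 7-element sets is 2·7 − 1 = 13 (so min K = 13/7), attained only by arithmetic progressions.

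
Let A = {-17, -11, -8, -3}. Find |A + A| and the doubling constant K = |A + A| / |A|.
K = |A + A| / |A| = 10/4 = 5/2

Enumerate A + A = {a + b : a, b ∈ A}. With |A| = 4, there are |A|^2 = 16 ordered sum pairs; collecting distinct values, A + A = {-34, -28, -25, -22, -20, -19, -16, -14, -11, -6}, so |A + A| = 10. Thus K = 10/4 = 5/2. For comparison, the minimum possible |A + A| over all 4-element sets is 2·4 − 1 = 7 (so min K = 7/4), attained only by arithmetic progressions.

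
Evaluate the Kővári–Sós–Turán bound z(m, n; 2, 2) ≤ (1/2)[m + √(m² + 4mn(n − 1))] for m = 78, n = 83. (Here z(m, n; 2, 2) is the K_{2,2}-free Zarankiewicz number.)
z(78, 83; 2, 2) ≤ (1/2)[78 + √(78² + 4·78·83·82)] = (1/2)[78 + √2129556] = 768.6499

Kővári–Sós–Turán: let r_1, ..., r_78 be the row sums and z = Σ r_i the total number of 1s. Each pair of columns can share at most one row with both entries 1 (else a 2×2 all-ones block appears), so Σ_i C(r_i, 2) ≤ C(83, 2) = 3403. By convexity Σ_i C(r_i, 2) ≥ 78·C(z/78, 2) = z(z − 78)/(2·78), giving z² − 78z − 78·83·82 ≤ 0 and hence z ≤ (1/2)[78 + √(6084 + 4·530868)] = (1/2)[78 + √2129556] ≈ (1/2)(78 + 1459.2998) = 768.6499.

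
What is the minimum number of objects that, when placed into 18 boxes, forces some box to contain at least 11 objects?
n = (11 − 1)·18 + 1 = 181

By the generalised pigeonhole principle, to guarantee some box contains ≥ r objects we need more than (r − 1) · k objects total. Threshold: n = (r − 1) · k + 1. With r = 11 and k = 18: n = 10 · 18 + 1 = 180 + 1 = 181. For n = 180 = 10 · 18, we can put exactly 10 objects in every box, avoiding 11 in any single one — so 181 is tight.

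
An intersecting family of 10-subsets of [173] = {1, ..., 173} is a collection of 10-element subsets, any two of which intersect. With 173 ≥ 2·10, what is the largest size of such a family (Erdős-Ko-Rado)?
max |F| = C(172, 9) = 293466669659020

The Erdős-Ko-Rado theorem states: for n ≥ 2k, an intersecting family of k-subsets of an n-element set has size at most C(n − 1, k − 1), with equality for 'star' families {A ⊆ [n] : |A| = k, i ∈ A} (fix an element i). For n = 173, k = 10: C(172, 9) = 293466669659020.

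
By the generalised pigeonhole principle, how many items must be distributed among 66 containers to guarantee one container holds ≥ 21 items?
n = (21 − 1)·66 + 1 = 1321

By the generalised pigeonhole principle, to guarantee some box contains ≥ r objects we need more than (r − 1) · k objects total. Threshold: n = (r − 1) · k + 1. With r = 21 and k = 66: n = 20 · 66 + 1 = 1320 + 1 = 1321. For n = 1320 = 20 · 66, we can put exactly 20 objects in every box, avoiding 21 in any single one — so 1321 is tight.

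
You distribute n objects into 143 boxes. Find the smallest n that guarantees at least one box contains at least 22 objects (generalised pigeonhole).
n = (22 − 1)·143 + 1 = 3004

By the generalised pigeonhole principle, to guarantee some box contains ≥ r objects we need more than (r − 1) · k objects total. Threshold: n = (r − 1) · k + 1. With r = 22 and k = 143: n = 21 · 143 + 1 = 3003 + 1 = 3004. For n = 3003 = 21 · 143, we can put exactly 21 objects in every box, avoiding 22 in any single one — so 3004 is tight.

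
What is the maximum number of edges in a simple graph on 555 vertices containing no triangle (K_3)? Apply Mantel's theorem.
ex(555, K_3) = ⌊555^2/4⌋ = 77006

Mantel (1907): a triangle-free graph on n vertices has at most ⌊n^2/4⌋ edges, with equality for the complete bipartite graph K_{⌊n/2⌋, ⌈n/2⌉}. For n = 555: ⌊555^2/4⌋ = ⌊308025/4⌋ = 77006. The extremal graph is K_{277, 278}, which has 277·278 = 77006 edges.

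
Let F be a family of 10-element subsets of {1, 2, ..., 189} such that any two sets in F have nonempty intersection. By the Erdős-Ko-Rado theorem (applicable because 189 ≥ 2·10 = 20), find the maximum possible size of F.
max |F| = C(188, 9) = 665598717151940

Erdős-Ko-Rado (1961): when n ≥ 2k, max |F| = C(n−1, k−1). The bound is attained by the star {A : i ∈ A} for any fixed i ∈ [n]. Here C(189−1, 10−1) = C(188, 9) = 665598717151940.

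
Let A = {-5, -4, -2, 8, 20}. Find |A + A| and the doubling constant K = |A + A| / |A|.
K = |A + A| / |A| = 14/5

Enumerate A + A = {a + b : a, b ∈ A}. With |A| = 5, there are |A|^2 = 25 ordered sum pairs; collecting distinct values, A + A = {-10, -9, -8, -7, -6, -4, 3, 4, 6, 15, 16, 18, 28, 40}, so |A + A| = 14. Thus K = 14/5. For comparison, the minimum possible |A + A| over all 5-element sets is 2·5 − 1 = 9 (so min K = 9/5), attained only by arithmetic progressions.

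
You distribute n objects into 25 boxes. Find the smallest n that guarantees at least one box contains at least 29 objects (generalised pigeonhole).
n = (29 − 1)·25 + 1 = 701

By the generalised pigeonhole principle, to guarantee some box contains ≥ r objects we need more than (r − 1) · k objects total. Threshold: n = (r − 1) · k + 1. With r = 29 and k = 25: n = 28 · 25 + 1 = 700 + 1 = 701. For n = 700 = 28 · 25, we can put exactly 28 objects in every box, avoiding 29 in any single one — so 701 is tight.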